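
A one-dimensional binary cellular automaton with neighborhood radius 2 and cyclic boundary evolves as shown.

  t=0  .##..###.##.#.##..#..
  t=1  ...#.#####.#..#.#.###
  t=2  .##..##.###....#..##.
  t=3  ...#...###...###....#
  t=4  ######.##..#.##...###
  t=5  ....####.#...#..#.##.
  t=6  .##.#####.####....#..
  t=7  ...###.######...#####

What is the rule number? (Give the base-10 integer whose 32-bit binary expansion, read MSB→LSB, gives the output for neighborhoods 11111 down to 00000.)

1858258327

  nb #####: next=.  (t=1,i=7, bit31=0)
  nb ####.: next=#  (t=1,i=8, bit30=1)
  nb ###.#: next=#  (t=0,i=7, bit29=1)
  nb ###..: next=.  (t=1,i=20, bit28=0)
  nb ##.##: next=#  (t=0,i=8, bit27=1)
  nb ##.#.: next=#  (t=0,i=11, bit26=1)
  nb ##..#: next=#  (t=0,i=3, bit25=1)
  nb ##...: next=.  (t=1,i=0, bit24=0)
  nb #.###: next=#  (t=1,i=5, bit23=1)
  nb #.##.: next=#  (t=0,i=9, bit22=1)
  nb #.#.#: next=.  (t=0,i=12, bit21=0)
  nb #.#..: next=.  (t=1,i=11, bit20=0)
  nb #..##: next=.  (t=0,i=4, bit19=0)
  nb #..#.: next=.  (t=0,i=17, bit18=0)
  nb #...#: next=#  (t=0,i=20, bit17=1)
  nb #....: next=.  (t=2,i=12, bit16=0)
  nb .####: next=#  (t=1,i=6, bit15=1)
  nb .###.: next=#  (t=0,i=6, bit14=1)
  nb .##.#: next=.  (t=0,i=10, bit13=0)
  nb .##..: next=.  (t=0,i=2, bit12=0)
  nb .#.##: next=.  (t=0,i=13, bit11=0)
  nb .#.#.: next=#  (t=1,i=15, bit10=1)
  nb .#..#: next=.  (t=1,i=12, bit9=0)
  nb .#...: next=#  (t=0,i=19, bit8=1)
  nb ..###: next=#  (t=0,i=5, bit7=1)
  nb ..##.: next=.  (t=0,i=1, bit6=0)
  nb ..#.#: next=.  (t=1,i=3, bit5=0)
  nb ..#..: next=#  (t=0,i=18, bit4=1)
  nb ...##: next=.  (t=0,i=0, bit3=0)
  nb ...#.: next=#  (t=1,i=2, bit2=1)
  nb ....#: next=#  (t=2,i=13, bit1=1)
  nb .....: next=#  (t=5,i=1, bit0=1)
  bits 01101110110000101100010110010111 = 1858258327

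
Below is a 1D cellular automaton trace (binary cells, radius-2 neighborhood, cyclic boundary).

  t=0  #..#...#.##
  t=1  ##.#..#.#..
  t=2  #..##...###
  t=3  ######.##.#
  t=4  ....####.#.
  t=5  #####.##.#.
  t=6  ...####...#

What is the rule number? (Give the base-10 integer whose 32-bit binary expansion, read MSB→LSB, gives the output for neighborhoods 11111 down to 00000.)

2069437151

  #####|.  b31=0 t=3,i=1
  ####.|#  b30=1 t=2,i=10
  ###.#|#  b29=1 t=3,i=5
  ###..|#  b28=1 t=0,i=0
  ##.##|#  b27=1 t=3,i=6
  ##.#.|.  b26=0 t=1,i=2
  ##..#|#  b25=1 t=0,i=1
  ##...|#  b24=1 t=2,i=5
  #.###|.  b23=0 t=0,i=9
  #.##.|#  b22=1 t=3,i=7
  #.#.#|.  b21=0 t=5,i=9
  #.#..|#  b20=1 t=1,i=3
  #..##|#  b19=1 t=1,i=10
  #..#.|.  b18=0 t=0,i=2
  #...#|.  b17=0 t=0,i=5
  #....|#  b16=1 t=4,i=0
  .####|.  b15=0 t=2,i=9
  .###.|.  b14=0 t=0,i=10
  .##.#|.  b13=0 t=1,i=1
  .##..|#  b12=1 t=2,i=4
  .#.##|#  b11=1 t=0,i=8
  .#.#.|.  b10=0 t=1,i=7
  .#..#|#  b9=1 t=1,i=4
  .#...|.  b8=0 t=0,i=4
  ..###|#  b7=1 t=2,i=8
  ..##.|#  b6=1 t=1,i=0
  ..#.#|.  b5=0 t=0,i=7
  ..#..|#  b4=1 t=0,i=3
  ...##|#  b3=1 t=2,i=7
  ...#.|#  b2=1 t=0,i=6
  ....#|#  b1=1 t=4,i=2
  .....|#  b0=1 t=4,i=1
  bits 01111011010110010001101011011111 = 2069437151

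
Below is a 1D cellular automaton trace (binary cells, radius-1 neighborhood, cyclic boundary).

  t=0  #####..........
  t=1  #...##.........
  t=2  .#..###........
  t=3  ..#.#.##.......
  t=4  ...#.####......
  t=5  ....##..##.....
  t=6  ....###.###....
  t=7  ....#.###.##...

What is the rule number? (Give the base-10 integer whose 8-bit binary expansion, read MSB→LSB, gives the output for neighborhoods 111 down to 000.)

120

  nb ###: next=.  (t=0,i=1, bit7=0)
  nb ##.: next=#  (t=0,i=4, bit6=1)
  nb #.#: next=#  (t=3,i=3, bit5=1)
  nb #..: next=#  (t=0,i=5, bit4=1)
  nb .##: next=#  (t=0,i=0, bit3=1)
  nb .#.: next=.  (t=1,i=0, bit2=0)
  nb ..#: next=.  (t=0,i=14, bit1=0)
  nb ...: next=.  (t=0,i=6, bit0=0)
  bits 01111000 = 120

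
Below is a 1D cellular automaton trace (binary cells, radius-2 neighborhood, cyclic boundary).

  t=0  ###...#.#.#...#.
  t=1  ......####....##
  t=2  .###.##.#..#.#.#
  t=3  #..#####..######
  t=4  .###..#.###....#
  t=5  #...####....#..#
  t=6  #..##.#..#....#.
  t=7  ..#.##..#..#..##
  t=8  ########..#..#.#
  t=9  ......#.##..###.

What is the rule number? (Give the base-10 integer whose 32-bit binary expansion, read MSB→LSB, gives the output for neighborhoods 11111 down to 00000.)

  ##### -> .   bit 31 = 0  t=3,i=5
  ####. -> #   bit 30 = 1  t=1,i=8
  ###.# -> #   bit 29 = 1  t=2,i=3
  ###.. -> .   bit 28 = 0  t=0,i=2
  ##.## -> #   bit 27 = 1  t=2,i=4
  ##.#. -> #   bit 26 = 1  t=2,i=7
  ##..# -> #   bit 25 = 1  t=3,i=1
  ##... -> .   bit 24 = 0  t=0,i=3
  #.### -> .   bit 23 = 0  t=0,i=0
  #.##. -> #   bit 22 = 1  t=2,i=5
  #.#.# -> #   bit 21 = 1  t=0,i=8
  #.#.. -> .   bit 20 = 0  t=0,i=10
  #..## -> #   bit 19 = 1  t=3,i=2
  #..#. -> #   bit 18 = 1  t=2,i=10
  #...# -> .   bit 17 = 0  t=0,i=4
  #.... -> #   bit 16 = 1  t=1,i=1
  .#### -> .   bit 15 = 0  t=1,i=7
  .###. -> .   bit 14 = 0  t=0,i=1
  .##.# -> #   bit 13 = 1  t=2,i=6
  .##.. -> #   bit 12 = 1  t=1,i=15
  .#.## -> #   bit 11 = 1  t=0,i=15
  .#.#. -> #   bit 10 = 1  t=0,i=7
  .#..# -> .   bit 9 = 0  t=2,i=9
  .#... -> .   bit 8 = 0  t=0,i=11
  ..### -> #   bit 7 = 1  t=1,i=6
  ..##. -> .   bit 6 = 0  t=1,i=14
  ..#.# -> #   bit 5 = 1  t=0,i=6
  ..#.. -> .   bit 4 = 0  t=5,i=12
  ...## -> #   bit 3 = 1  t=1,i=5
  ...#. -> .   bit 2 = 0  t=0,i=5
  ....# -> .   bit 1 = 0  t=1,i=4
  ..... -> #   bit 0 = 1  t=1,i=2
  bits 01101110011011010011110010101001 = 1852652713

1852652713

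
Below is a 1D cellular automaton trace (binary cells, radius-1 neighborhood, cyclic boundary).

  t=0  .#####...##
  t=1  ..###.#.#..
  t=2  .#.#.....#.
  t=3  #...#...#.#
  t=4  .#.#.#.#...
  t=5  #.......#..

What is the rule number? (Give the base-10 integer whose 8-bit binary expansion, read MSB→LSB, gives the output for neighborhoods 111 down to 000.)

  ### -> #   bit 7 = 1  t=0,i=2
  ##. -> .   bit 6 = 0  t=0,i=5
  #.# -> .   bit 5 = 0  t=0,i=0
  #.. -> #   bit 4 = 1  t=0,i=6
  .## -> .   bit 3 = 0  t=0,i=1
  .#. -> .   bit 2 = 0  t=1,i=6
  ..# -> #   bit 1 = 1  t=0,i=8
  ... -> .   bit 0 = 0  t=0,i=7
  bits 10010010 = 146

146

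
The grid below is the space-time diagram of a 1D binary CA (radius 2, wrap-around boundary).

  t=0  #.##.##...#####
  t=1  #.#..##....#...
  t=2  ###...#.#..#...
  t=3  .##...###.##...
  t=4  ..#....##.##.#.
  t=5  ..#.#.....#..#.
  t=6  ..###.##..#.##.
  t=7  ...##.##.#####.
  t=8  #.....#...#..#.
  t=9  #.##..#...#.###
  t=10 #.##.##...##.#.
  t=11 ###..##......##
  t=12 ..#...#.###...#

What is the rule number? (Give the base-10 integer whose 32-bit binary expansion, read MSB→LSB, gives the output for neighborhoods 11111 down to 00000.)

  ##### -> .   bit 31 = 0  t=0,i=12
  ####. -> .   bit 30 = 0  t=0,i=14
  ###.# -> #   bit 29 = 1  t=0,i=0
  ###.. -> #   bit 28 = 1  t=2,i=2
  ##.## -> .   bit 27 = 0  t=0,i=1
  ##.#. -> .   bit 26 = 0  t=4,i=12
  ##..# -> .   bit 25 = 0  t=6,i=8
  ##... -> .   bit 24 = 0  t=0,i=7
  #.### -> .   bit 23 = 0  t=7,i=9
  #.##. -> #   bit 22 = 1  t=0,i=2
  #.#.# -> #   bit 21 = 1  t=10,i=0
  #.#.. -> #   bit 20 = 1  t=1,i=2
  #..## -> .   bit 19 = 0  t=1,i=4
  #..#. -> #   bit 18 = 1  t=2,i=10
  #...# -> .   bit 17 = 0  t=0,i=8
  #.... -> #   bit 16 = 1  t=1,i=8
  .#### -> #   bit 15 = 1  t=0,i=11
  .###. -> #   bit 14 = 1  t=2,i=1
  .##.# -> .   bit 13 = 0  t=0,i=3
  .##.. -> #   bit 12 = 1  t=0,i=6
  .#.## -> #   bit 11 = 1  t=6,i=11
  .#.#. -> #   bit 10 = 1  t=1,i=1
  .#..# -> .   bit 9 = 0  t=1,i=3
  .#... -> .   bit 8 = 0  t=1,i=12
  ..### -> .   bit 7 = 0  t=0,i=10
  ..##. -> .   bit 6 = 0  t=1,i=5
  ..#.# -> #   bit 5 = 1  t=1,i=0
  ..#.. -> #   bit 4 = 1  t=1,i=11
  ...## -> .   bit 3 = 0  t=0,i=9
  ...#. -> .   bit 2 = 0  t=1,i=10
  ....# -> .   bit 1 = 0  t=1,i=9
  ..... -> #   bit 0 = 1  t=5,i=7
  bits 00110000011101011101110000110001 = 813030449

813030449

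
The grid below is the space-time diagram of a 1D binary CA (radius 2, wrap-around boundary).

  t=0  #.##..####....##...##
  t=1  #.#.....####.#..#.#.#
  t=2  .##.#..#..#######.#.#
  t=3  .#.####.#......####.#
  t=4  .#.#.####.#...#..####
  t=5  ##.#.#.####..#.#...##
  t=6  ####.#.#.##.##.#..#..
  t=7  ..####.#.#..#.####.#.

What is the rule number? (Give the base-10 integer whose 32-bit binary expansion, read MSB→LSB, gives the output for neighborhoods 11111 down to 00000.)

1979007532

  #####|.  b31=0 t=2,i=12
  ####.|#  b30=1 t=0,i=8
  ###.#|#  b29=1 t=0,i=0
  ###..|#  b28=1 t=0,i=9
  ##.##|.  b27=0 t=0,i=1
  ##.#.|#  b26=1 t=1,i=1
  ##..#|.  b25=0 t=0,i=4
  ##...|#  b24=1 t=0,i=10
  #.###|#  b23=1 t=3,i=3
  #.##.|#  b22=1 t=0,i=2
  #.#.#|#  b21=1 t=1,i=18
  #.#..|#  b20=1 t=1,i=2
  #..##|.  b19=0 t=0,i=5
  #..#.|#  b18=1 t=1,i=15
  #...#|.  b17=0 t=0,i=17
  #....|#  b16=1 t=0,i=11
  .####|.  b15=0 t=0,i=7
  .###.|#  b14=1 t=0,i=20
  .##.#|.  b13=0 t=1,i=0
  .##..|.  b12=0 t=0,i=3
  .#.##|.  b11=0 t=1,i=19
  .#.#.|.  b10=0 t=1,i=17
  .#..#|#  b9=1 t=1,i=14
  .#...|.  b8=0 t=1,i=3
  ..###|.  b7=0 t=0,i=6
  ..##.|.  b6=0 t=0,i=14
  ..#.#|#  b5=1 t=1,i=16
  ..#..|.  b4=0 t=2,i=7
  ...##|#  b3=1 t=0,i=13
  ...#.|#  b2=1 t=4,i=13
  ....#|.  b1=0 t=0,i=12
  .....|.  b0=0 t=1,i=5
  bits 01110101111101010100001000101100 = 1979007532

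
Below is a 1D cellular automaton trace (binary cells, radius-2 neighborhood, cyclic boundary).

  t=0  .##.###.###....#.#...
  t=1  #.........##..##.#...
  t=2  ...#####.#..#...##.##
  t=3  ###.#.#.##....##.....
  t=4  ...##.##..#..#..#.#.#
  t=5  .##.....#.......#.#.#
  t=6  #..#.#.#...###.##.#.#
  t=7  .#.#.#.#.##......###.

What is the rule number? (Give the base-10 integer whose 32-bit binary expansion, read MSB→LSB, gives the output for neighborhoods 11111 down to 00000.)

1462929453

  #####|.  b31=0 t=2,i=5
  ####.|#  b30=1 t=2,i=6
  ###.#|.  b29=0 t=0,i=6
  ###..|#  b28=1 t=0,i=10
  ##.##|.  b27=0 t=0,i=3
  ##.#.|#  b26=1 t=1,i=16
  ##..#|#  b25=1 t=1,i=12
  ##...|#  b24=1 t=0,i=11
  #.###|.  b23=0 t=0,i=4
  #.##.|.  b22=0 t=2,i=19
  #.#.#|#  b21=1 t=3,i=4
  #.#..|#  b20=1 t=0,i=17
  #..##|.  b19=0 t=1,i=13
  #..#.|.  b18=0 t=2,i=11
  #...#|#  b17=1 t=1,i=19
  #....|.  b16=0 t=0,i=12
  .####|#  b15=1 t=2,i=4
  .###.|.  b14=0 t=0,i=5
  .##.#|.  b13=0 t=0,i=2
  .##..|.  b12=0 t=1,i=11
  .#.##|#  b11=1 t=3,i=7
  .#.#.|.  b10=0 t=0,i=16
  .#..#|.  b9=0 t=2,i=10
  .#...|.  b8=0 t=0,i=18
  ..###|.  b7=0 t=2,i=3
  ..##.|.  b6=0 t=0,i=1
  ..#.#|#  b5=1 t=0,i=15
  ..#..|.  b4=0 t=1,i=0
  ...##|#  b3=1 t=0,i=0
  ...#.|#  b2=1 t=0,i=14
  ....#|.  b1=0 t=0,i=13
  .....|#  b0=1 t=1,i=3
  bits 01010111001100101000100000101101 = 1462929453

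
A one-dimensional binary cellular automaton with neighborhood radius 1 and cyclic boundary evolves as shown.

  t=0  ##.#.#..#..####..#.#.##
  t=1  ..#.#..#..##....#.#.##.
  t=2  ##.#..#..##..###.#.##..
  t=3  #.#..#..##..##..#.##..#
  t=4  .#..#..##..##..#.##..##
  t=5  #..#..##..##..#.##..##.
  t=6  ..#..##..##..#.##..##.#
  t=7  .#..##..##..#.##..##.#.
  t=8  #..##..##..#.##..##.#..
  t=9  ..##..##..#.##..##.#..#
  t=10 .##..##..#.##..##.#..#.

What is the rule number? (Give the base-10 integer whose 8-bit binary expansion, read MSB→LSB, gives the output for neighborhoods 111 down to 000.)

43

  ###|.  b7=0 t=0,i=0
  ##.|.  b6=0 t=0,i=1
  #.#|#  b5=1 t=0,i=2
  #..|.  b4=0 t=0,i=6
  .##|#  b3=1 t=0,i=11
  .#.|.  b2=0 t=0,i=3
  ..#|#  b1=1 t=0,i=7
  ...|#  b0=1 t=1,i=0
  bits 00101011 = 43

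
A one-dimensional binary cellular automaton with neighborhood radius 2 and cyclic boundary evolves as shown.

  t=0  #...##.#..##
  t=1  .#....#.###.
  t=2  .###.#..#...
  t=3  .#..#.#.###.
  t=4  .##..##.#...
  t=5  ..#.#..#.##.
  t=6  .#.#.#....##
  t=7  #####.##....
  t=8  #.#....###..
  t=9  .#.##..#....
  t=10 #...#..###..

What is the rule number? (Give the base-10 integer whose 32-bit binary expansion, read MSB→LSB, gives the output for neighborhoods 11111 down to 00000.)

  [31] ##### => #  t=7,i=2
  [30] ####. => .  t=7,i=3
  [29] ###.# => .  t=2,i=3
  [28] ###.. => .  t=0,i=0
  [27] ##.## => .  t=7,i=5
  [26] ##.#. => #  t=0,i=6
  [25] ##..# => .  t=1,i=11
  [24] ##... => #  t=0,i=1
  [23] #.### => #  t=1,i=8
  [22] #.##. => .  t=5,i=9
  [21] #.#.# => #  t=3,i=6
  [20] #.#.. => .  t=0,i=7
  [19] #..## => #  t=0,i=9
  [18] #..#. => .  t=1,i=0
  [17] #...# => .  t=0,i=2
  [16] #.... => #  t=1,i=3
  [15] .#### => .  t=7,i=1
  [14] .###. => .  t=0,i=11
  [13] .##.# => .  t=0,i=5
  [12] .##.. => #  t=4,i=2
  [11] .#.## => .  t=1,i=7
  [10] .#.#. => #  t=3,i=5
  [9] .#..# => #  t=0,i=8
  [8] .#... => #  t=1,i=2
  [7] ..### => #  t=0,i=10
  [6] ..##. => .  t=0,i=4
  [5] ..#.# => .  t=1,i=6
  [4] ..#.. => #  t=1,i=1
  [3] ...## => .  t=0,i=3
  [2] ...#. => #  t=1,i=5
  [1] ....# => .  t=1,i=4
  [0] ..... => .  t=9,i=10
  bits 10000101101010010001011110010100 = 2242451348

2242451348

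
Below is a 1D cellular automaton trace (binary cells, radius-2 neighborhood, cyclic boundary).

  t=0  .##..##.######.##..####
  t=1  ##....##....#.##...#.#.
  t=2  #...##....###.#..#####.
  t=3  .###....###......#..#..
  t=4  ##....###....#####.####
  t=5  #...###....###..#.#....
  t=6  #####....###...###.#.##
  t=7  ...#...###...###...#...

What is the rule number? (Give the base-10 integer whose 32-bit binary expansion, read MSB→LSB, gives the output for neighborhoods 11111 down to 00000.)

1214653887

  ##### -> .   bit 31 = 0  t=0,i=10
  ####. -> #   bit 30 = 1  t=0,i=12
  ###.# -> .   bit 29 = 0  t=0,i=13
  ###.. -> .   bit 28 = 0  t=3,i=3
  ##.## -> #   bit 27 = 1  t=0,i=0
  ##.#. -> .   bit 26 = 0  t=2,i=13
  ##..# -> .   bit 25 = 0  t=0,i=3
  ##... -> .   bit 24 = 0  t=1,i=2
  #.### -> .   bit 23 = 0  t=0,i=8
  #.##. -> #   bit 22 = 1  t=0,i=1
  #.#.# -> #   bit 21 = 1  t=1,i=21
  #.#.. -> .   bit 20 = 0  t=2,i=0
  #..## -> .   bit 19 = 0  t=0,i=4
  #..#. -> #   bit 18 = 1  t=3,i=19
  #...# -> #   bit 17 = 1  t=1,i=17
  #.... -> .   bit 16 = 0  t=1,i=3
  .#### -> .   bit 15 = 0  t=0,i=9
  .###. -> .   bit 14 = 0  t=2,i=11
  .##.# -> #   bit 13 = 1  t=0,i=6
  .##.. -> .   bit 12 = 0  t=0,i=2
  .#.## -> .   bit 11 = 0  t=1,i=13
  .#.#. -> #   bit 10 = 1  t=1,i=20
  .#..# -> .   bit 9 = 0  t=2,i=15
  .#... -> #   bit 8 = 1  t=2,i=1
  ..### -> #   bit 7 = 1  t=0,i=19
  ..##. -> .   bit 6 = 0  t=0,i=5
  ..#.# -> #   bit 5 = 1  t=1,i=12
  ..#.. -> #   bit 4 = 1  t=3,i=17
  ...## -> #   bit 3 = 1  t=1,i=5
  ...#. -> #   bit 2 = 1  t=1,i=11
  ....# -> #   bit 1 = 1  t=1,i=4
  ..... -> #   bit 0 = 1  t=3,i=13
  bits 01001000011001100010010110111111 = 1214653887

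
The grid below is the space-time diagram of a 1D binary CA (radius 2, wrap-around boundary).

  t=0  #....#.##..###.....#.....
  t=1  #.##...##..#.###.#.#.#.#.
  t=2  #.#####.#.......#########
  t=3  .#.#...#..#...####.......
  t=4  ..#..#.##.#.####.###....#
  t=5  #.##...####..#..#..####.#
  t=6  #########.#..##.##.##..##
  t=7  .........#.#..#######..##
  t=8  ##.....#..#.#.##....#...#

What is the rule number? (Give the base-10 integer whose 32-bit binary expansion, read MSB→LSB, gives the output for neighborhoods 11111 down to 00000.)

  ##### -> .   bit 31 = 0  t=2,i=4
  ####. -> .   bit 30 = 0  t=2,i=5
  ###.# -> .   bit 29 = 0  t=1,i=15
  ###.. -> #   bit 28 = 1  t=0,i=13
  ##.## -> #   bit 27 = 1  t=2,i=1
  ##.#. -> #   bit 26 = 1  t=1,i=16
  ##..# -> .   bit 25 = 0  t=0,i=9
  ##... -> #   bit 24 = 1  t=0,i=14
  #.### -> .   bit 23 = 0  t=1,i=13
  #.##. -> #   bit 22 = 1  t=0,i=7
  #.#.# -> #   bit 21 = 1  t=1,i=0
  #.#.. -> .   bit 20 = 0  t=2,i=8
  #..## -> .   bit 19 = 0  t=0,i=10
  #..#. -> .   bit 18 = 0  t=1,i=10
  #...# -> #   bit 17 = 1  t=1,i=5
  #.... -> #   bit 16 = 1  t=0,i=2
  .#### -> #   bit 15 = 1  t=2,i=3
  .###. -> .   bit 14 = 0  t=0,i=12
  .##.# -> #   bit 13 = 1  t=4,i=8
  .##.. -> #   bit 12 = 1  t=0,i=8
  .#.## -> .   bit 11 = 0  t=0,i=6
  .#.#. -> #   bit 10 = 1  t=1,i=18
  .#..# -> #   bit 9 = 1  t=3,i=8
  .#... -> .   bit 8 = 0  t=0,i=1
  ..### -> #   bit 7 = 1  t=0,i=11
  ..##. -> .   bit 6 = 0  t=1,i=7
  ..#.# -> .   bit 5 = 0  t=0,i=5
  ..#.. -> #   bit 4 = 1  t=0,i=0
  ...## -> #   bit 3 = 1  t=1,i=6
  ...#. -> .   bit 2 = 0  t=0,i=4
  ....# -> #   bit 1 = 1  t=0,i=3
  ..... -> .   bit 0 = 0  t=0,i=16
  bits 00011101011000111011011010011010 = 493074074

493074074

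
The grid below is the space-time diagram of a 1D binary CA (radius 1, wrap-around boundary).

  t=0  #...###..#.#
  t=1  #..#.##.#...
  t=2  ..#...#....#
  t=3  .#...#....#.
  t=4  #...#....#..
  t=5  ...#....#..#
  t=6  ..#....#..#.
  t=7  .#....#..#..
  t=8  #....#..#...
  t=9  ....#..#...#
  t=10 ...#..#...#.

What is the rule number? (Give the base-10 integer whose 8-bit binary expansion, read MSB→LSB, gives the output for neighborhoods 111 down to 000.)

  ### -> #   bit 7 = 1  t=0,i=5
  ##. -> #   bit 6 = 1  t=0,i=0
  #.# -> .   bit 5 = 0  t=0,i=10
  #.. -> .   bit 4 = 0  t=0,i=1
  .## -> .   bit 3 = 0  t=0,i=4
  .#. -> .   bit 2 = 0  t=0,i=9
  ..# -> #   bit 1 = 1  t=0,i=3
  ... -> .   bit 0 = 0  t=0,i=2
  bits 11000010 = 194

194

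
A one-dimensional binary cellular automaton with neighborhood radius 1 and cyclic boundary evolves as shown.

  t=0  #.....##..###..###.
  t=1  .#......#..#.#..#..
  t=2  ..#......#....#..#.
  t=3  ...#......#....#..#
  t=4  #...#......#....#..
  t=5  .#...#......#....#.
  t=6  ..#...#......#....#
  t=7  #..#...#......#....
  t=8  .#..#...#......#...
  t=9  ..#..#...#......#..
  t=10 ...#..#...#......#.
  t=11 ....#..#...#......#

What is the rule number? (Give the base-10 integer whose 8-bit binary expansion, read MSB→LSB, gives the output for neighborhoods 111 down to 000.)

144

  ###|#  b7=1 t=0,i=11
  ##.|.  b6=0 t=0,i=7
  #.#|.  b5=0 t=0,i=18
  #..|#  b4=1 t=0,i=1
  .##|.  b3=0 t=0,i=6
  .#.|.  b2=0 t=0,i=0
  ..#|.  b1=0 t=0,i=5
  ...|.  b0=0 t=0,i=2
  bits 10010000 = 144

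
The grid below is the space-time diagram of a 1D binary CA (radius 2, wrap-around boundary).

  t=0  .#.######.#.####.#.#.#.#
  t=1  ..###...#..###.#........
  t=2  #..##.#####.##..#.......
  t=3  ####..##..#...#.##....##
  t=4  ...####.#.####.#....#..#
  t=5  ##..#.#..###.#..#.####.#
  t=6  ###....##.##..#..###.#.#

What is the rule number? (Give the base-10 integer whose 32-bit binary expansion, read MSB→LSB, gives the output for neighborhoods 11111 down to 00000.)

847956822

  ##### -> .   bit 31 = 0  t=0,i=5
  ####. -> .   bit 30 = 0  t=0,i=7
  ###.# -> #   bit 29 = 1  t=0,i=8
  ###.. -> #   bit 28 = 1  t=1,i=4
  ##.## -> .   bit 27 = 0  t=2,i=5
  ##.#. -> .   bit 26 = 0  t=0,i=9
  ##..# -> #   bit 25 = 1  t=2,i=14
  ##... -> .   bit 24 = 0  t=1,i=5
  #.### -> #   bit 23 = 1  t=0,i=3
  #.##. -> .   bit 22 = 0  t=2,i=12
  #.#.# -> .   bit 21 = 0  t=0,i=1
  #.#.. -> .   bit 20 = 0  t=1,i=15
  #..## -> #   bit 19 = 1  t=1,i=10
  #..#. -> .   bit 18 = 0  t=2,i=15
  #...# -> #   bit 17 = 1  t=1,i=6
  #.... -> .   bit 16 = 0  t=1,i=17
  .#### -> #   bit 15 = 1  t=0,i=4
  .###. -> #   bit 14 = 1  t=1,i=3
  .##.# -> .   bit 13 = 0  t=2,i=4
  .##.. -> .   bit 12 = 0  t=2,i=13
  .#.## -> #   bit 11 = 1  t=0,i=2
  .#.#. -> .   bit 10 = 0  t=0,i=0
  .#..# -> #   bit 9 = 1  t=1,i=9
  .#... -> #   bit 8 = 1  t=1,i=16
  ..### -> .   bit 7 = 0  t=1,i=2
  ..##. -> #   bit 6 = 1  t=2,i=3
  ..#.# -> .   bit 5 = 0  t=3,i=14
  ..#.. -> #   bit 4 = 1  t=1,i=8
  ...## -> .   bit 3 = 0  t=1,i=1
  ...#. -> #   bit 2 = 1  t=1,i=7
  ....# -> #   bit 1 = 1  t=1,i=0
  ..... -> .   bit 0 = 0  t=1,i=18
  bits 00110010100010101100101101010110 = 847956822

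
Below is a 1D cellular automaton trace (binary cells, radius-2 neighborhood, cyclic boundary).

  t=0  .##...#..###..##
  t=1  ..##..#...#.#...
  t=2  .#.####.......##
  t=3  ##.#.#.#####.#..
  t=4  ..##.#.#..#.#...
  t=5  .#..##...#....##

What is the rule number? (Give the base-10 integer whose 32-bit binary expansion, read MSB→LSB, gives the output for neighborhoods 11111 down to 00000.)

  nb #####: next=.  (t=3,i=9, bit31=0)
  nb ####.: next=#  (t=2,i=5, bit30=1)
  nb ###.#: next=.  (t=3,i=11, bit29=0)
  nb ###..: next=.  (t=0,i=11, bit28=0)
  nb ##.##: next=.  (t=0,i=0, bit27=0)
  nb ##.#.: next=#  (t=2,i=0, bit26=1)
  nb ##..#: next=#  (t=0,i=12, bit25=1)
  nb ##...: next=#  (t=0,i=3, bit24=1)
  nb #.###: next=#  (t=2,i=3, bit23=1)
  nb #.##.: next=.  (t=0,i=1, bit22=0)
  nb #.#.#: next=#  (t=2,i=1, bit21=1)
  nb #.#..: next=.  (t=1,i=12, bit20=0)
  nb #..##: next=.  (t=0,i=8, bit19=0)
  nb #..#.: next=#  (t=1,i=5, bit18=1)
  nb #...#: next=.  (t=0,i=4, bit17=0)
  nb #....: next=#  (t=1,i=14, bit16=1)
  nb .####: next=.  (t=2,i=4, bit15=0)
  nb .###.: next=#  (t=0,i=10, bit14=1)
  nb .##.#: next=.  (t=0,i=15, bit13=0)
  nb .##..: next=#  (t=0,i=2, bit12=1)
  nb .#.##: next=.  (t=2,i=2, bit11=0)
  nb .#.#.: next=.  (t=1,i=11, bit10=0)
  nb .#..#: next=.  (t=0,i=7, bit9=0)
  nb .#...: next=.  (t=1,i=7, bit8=0)
  nb ..###: next=.  (t=0,i=9, bit7=0)
  nb ..##.: next=.  (t=0,i=14, bit6=0)
  nb ..#.#: next=.  (t=1,i=10, bit5=0)
  nb ..#..: next=#  (t=0,i=6, bit4=1)
  nb ...##: next=#  (t=1,i=1, bit3=1)
  nb ...#.: next=.  (t=0,i=5, bit2=0)
  nb ....#: next=.  (t=1,i=0, bit1=0)
  nb .....: next=#  (t=1,i=15, bit0=1)
  bits 01000111101001010101000000011001 = 1202016281

1202016281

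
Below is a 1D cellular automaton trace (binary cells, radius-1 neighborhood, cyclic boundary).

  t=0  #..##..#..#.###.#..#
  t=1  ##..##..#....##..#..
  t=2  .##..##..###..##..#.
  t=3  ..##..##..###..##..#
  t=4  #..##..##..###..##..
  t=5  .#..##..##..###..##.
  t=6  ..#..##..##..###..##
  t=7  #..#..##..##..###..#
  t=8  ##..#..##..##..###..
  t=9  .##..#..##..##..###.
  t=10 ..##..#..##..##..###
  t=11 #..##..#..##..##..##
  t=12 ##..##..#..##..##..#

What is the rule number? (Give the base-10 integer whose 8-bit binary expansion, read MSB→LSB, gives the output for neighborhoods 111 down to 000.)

209

  nb ###: next=#  (t=0,i=13, bit7=1)
  nb ##.: next=#  (t=0,i=0, bit6=1)
  nb #.#: next=.  (t=0,i=11, bit5=0)
  nb #..: next=#  (t=0,i=1, bit4=1)
  nb .##: next=.  (t=0,i=3, bit3=0)
  nb .#.: next=.  (t=0,i=7, bit2=0)
  nb ..#: next=.  (t=0,i=2, bit1=0)
  nb ...: next=#  (t=1,i=10, bit0=1)
  bits 11010001 = 209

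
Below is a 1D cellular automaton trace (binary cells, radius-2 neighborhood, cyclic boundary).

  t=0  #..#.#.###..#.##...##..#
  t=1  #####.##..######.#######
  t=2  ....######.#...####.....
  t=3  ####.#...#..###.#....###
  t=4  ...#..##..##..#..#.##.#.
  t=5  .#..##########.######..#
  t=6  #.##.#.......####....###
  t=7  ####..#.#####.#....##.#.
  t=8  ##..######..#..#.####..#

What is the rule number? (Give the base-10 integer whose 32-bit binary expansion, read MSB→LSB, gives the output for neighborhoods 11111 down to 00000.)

718192491

  ##### -> .   bit 31 = 0  t=1,i=0
  ####. -> .   bit 30 = 0  t=1,i=3
  ###.# -> #   bit 29 = 1  t=1,i=4
  ###.. -> .   bit 28 = 0  t=0,i=9
  ##.## -> #   bit 27 = 1  t=1,i=5
  ##.#. -> .   bit 26 = 0  t=2,i=10
  ##..# -> #   bit 25 = 1  t=0,i=1
  ##... -> .   bit 24 = 0  t=0,i=16
  #.### -> #   bit 23 = 1  t=0,i=7
  #.##. -> #   bit 22 = 1  t=0,i=14
  #.#.# -> .   bit 21 = 0  t=0,i=5
  #.#.. -> .   bit 20 = 0  t=2,i=11
  #..## -> #   bit 19 = 1  t=0,i=22
  #..#. -> #   bit 18 = 1  t=0,i=2
  #...# -> #   bit 17 = 1  t=0,i=17
  #.... -> .   bit 16 = 0  t=2,i=20
  .#### -> #   bit 15 = 1  t=1,i=11
  .###. -> .   bit 14 = 0  t=0,i=8
  .##.# -> #   bit 13 = 1  t=4,i=20
  .##.. -> #   bit 12 = 1  t=0,i=0
  .#.## -> #   bit 11 = 1  t=0,i=6
  .#.#. -> #   bit 10 = 1  t=0,i=4
  .#..# -> #   bit 9 = 1  t=3,i=10
  .#... -> #   bit 8 = 1  t=2,i=12
  ..### -> .   bit 7 = 0  t=1,i=10
  ..##. -> #   bit 6 = 1  t=0,i=19
  ..#.# -> #   bit 5 = 1  t=0,i=3
  ..#.. -> .   bit 4 = 0  t=3,i=9
  ...## -> #   bit 3 = 1  t=0,i=18
  ...#. -> .   bit 2 = 0  t=3,i=8
  ....# -> #   bit 1 = 1  t=2,i=2
  ..... -> #   bit 0 = 1  t=2,i=0
  bits 00101010110011101011111101101011 = 718192491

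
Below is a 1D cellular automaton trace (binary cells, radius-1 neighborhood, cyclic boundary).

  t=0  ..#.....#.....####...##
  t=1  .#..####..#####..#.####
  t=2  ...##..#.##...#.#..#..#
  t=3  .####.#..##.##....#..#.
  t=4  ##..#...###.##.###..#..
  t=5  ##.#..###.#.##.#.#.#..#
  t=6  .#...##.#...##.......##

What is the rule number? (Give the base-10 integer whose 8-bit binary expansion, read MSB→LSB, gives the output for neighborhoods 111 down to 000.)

  ###|.  b7=0 t=0,i=15
  ##.|#  b6=1 t=0,i=17
  #.#|.  b5=0 t=1,i=0
  #..|.  b4=0 t=0,i=0
  .##|#  b3=1 t=0,i=14
  .#.|.  b2=0 t=0,i=2
  ..#|#  b1=1 t=0,i=1
  ...|#  b0=1 t=0,i=4
  bits 01001011 = 75

75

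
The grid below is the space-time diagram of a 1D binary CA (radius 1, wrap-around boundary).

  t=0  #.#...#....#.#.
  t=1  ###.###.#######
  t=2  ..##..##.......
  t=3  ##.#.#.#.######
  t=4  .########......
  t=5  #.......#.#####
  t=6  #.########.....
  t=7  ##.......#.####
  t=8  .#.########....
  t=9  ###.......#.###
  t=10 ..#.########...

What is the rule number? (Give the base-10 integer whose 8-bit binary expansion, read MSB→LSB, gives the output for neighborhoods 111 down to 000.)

  nb ###: next=.  (t=1,i=0, bit7=0)
  nb ##.: next=#  (t=1,i=2, bit6=1)
  nb #.#: next=#  (t=0,i=1, bit5=1)
  nb #..: next=.  (t=0,i=3, bit4=0)
  nb .##: next=.  (t=1,i=4, bit3=0)
  nb .#.: next=#  (t=0,i=0, bit2=1)
  nb ..#: next=#  (t=0,i=5, bit1=1)
  nb ...: next=#  (t=0,i=4, bit0=1)
  bits 01100111 = 103

103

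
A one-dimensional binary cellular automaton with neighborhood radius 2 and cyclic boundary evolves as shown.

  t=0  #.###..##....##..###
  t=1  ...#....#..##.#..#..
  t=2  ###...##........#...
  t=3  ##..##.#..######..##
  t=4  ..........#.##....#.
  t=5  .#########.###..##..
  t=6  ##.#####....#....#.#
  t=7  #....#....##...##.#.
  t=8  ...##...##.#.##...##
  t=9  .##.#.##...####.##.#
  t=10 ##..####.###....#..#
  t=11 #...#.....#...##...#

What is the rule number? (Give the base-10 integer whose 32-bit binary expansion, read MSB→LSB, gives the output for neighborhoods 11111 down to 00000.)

  #####|#  b31=1 t=3,i=12
  ####.|.  b30=0 t=0,i=19
  ###.#|.  b29=0 t=0,i=0
  ###..|.  b28=0 t=0,i=4
  ##.##|.  b27=0 t=0,i=1
  ##.#.|.  b26=0 t=1,i=13
  ##..#|.  b25=0 t=0,i=5
  ##...|.  b24=0 t=0,i=9
  #.###|.  b23=0 t=0,i=2
  #.##.|#  b22=1 t=4,i=12
  #.#.#|#  b21=1 t=7,i=18
  #.#..|.  b20=0 t=1,i=14
  #..##|.  b19=0 t=0,i=6
  #..#.|#  b18=1 t=1,i=16
  #...#|#  b17=1 t=2,i=4
  #....|.  b16=0 t=0,i=10
  .####|.  b15=0 t=0,i=18
  .###.|#  b14=1 t=0,i=3
  .##.#|.  b13=0 t=1,i=12
  .##..|#  b12=1 t=0,i=8
  .#.##|#  b11=1 t=4,i=11
  .#.#.|#  b10=1 t=7,i=19
  .#..#|.  b9=0 t=1,i=9
  .#...|.  b8=0 t=1,i=4
  ..###|#  b7=1 t=0,i=17
  ..##.|.  b6=0 t=0,i=7
  ..#.#|.  b5=0 t=4,i=10
  ..#..|.  b4=0 t=1,i=3
  ...##|#  b3=1 t=0,i=12
  ...#.|#  b2=1 t=1,i=2
  ....#|#  b1=1 t=0,i=11
  .....|#  b0=1 t=1,i=0
  bits 10000000011001100101110010001111 = 2154192015

2154192015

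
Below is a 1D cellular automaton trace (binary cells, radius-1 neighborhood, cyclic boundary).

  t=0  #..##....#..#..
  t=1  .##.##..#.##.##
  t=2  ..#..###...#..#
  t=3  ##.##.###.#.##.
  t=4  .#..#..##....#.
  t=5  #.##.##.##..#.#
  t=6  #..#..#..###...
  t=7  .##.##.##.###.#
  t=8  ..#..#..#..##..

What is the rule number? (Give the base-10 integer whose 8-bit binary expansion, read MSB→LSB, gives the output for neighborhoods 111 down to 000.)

210

  ### -> #   bit 7 = 1  t=2,i=6
  ##. -> #   bit 6 = 1  t=0,i=4
  #.# -> .   bit 5 = 0  t=1,i=0
  #.. -> #   bit 4 = 1  t=0,i=1
  .## -> .   bit 3 = 0  t=0,i=3
  .#. -> .   bit 2 = 0  t=0,i=0
  ..# -> #   bit 1 = 1  t=0,i=2
  ... -> .   bit 0 = 0  t=0,i=6
  bits 11010010 = 210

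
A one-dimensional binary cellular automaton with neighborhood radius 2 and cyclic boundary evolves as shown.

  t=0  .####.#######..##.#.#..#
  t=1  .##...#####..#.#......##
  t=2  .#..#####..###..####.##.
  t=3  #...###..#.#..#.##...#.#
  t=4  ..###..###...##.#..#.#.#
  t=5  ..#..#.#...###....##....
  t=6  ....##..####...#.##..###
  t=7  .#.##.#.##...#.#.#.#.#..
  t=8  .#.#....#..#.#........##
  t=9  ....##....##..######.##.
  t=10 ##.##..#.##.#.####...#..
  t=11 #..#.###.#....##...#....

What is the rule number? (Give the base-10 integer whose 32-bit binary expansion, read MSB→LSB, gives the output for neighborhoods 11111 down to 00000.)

2194113001

  nb #####: next=#  (t=0,i=8, bit31=1)
  nb ####.: next=.  (t=0,i=3, bit30=0)
  nb ###.#: next=.  (t=0,i=4, bit29=0)
  nb ###..: next=.  (t=0,i=12, bit28=0)
  nb ##.##: next=.  (t=0,i=5, bit27=0)
  nb ##.#.: next=.  (t=0,i=17, bit26=0)
  nb ##..#: next=#  (t=0,i=13, bit25=1)
  nb ##...: next=.  (t=1,i=3, bit24=0)
  nb #.###: next=#  (t=0,i=1, bit23=1)
  nb #.##.: next=#  (t=1,i=1, bit22=1)
  nb #.#.#: next=.  (t=0,i=18, bit21=0)
  nb #.#..: next=.  (t=0,i=20, bit20=0)
  nb #..##: next=.  (t=0,i=14, bit19=0)
  nb #..#.: next=#  (t=0,i=22, bit18=1)
  nb #...#: next=#  (t=1,i=4, bit17=1)
  nb #....: next=#  (t=1,i=17, bit16=1)
  nb .####: next=#  (t=0,i=2, bit15=1)
  nb .###.: next=.  (t=2,i=12, bit14=0)
  nb .##.#: next=.  (t=0,i=16, bit13=0)
  nb .##..: next=.  (t=1,i=2, bit12=0)
  nb .#.##: next=.  (t=0,i=0, bit11=0)
  nb .#.#.: next=.  (t=0,i=19, bit10=0)
  nb .#..#: next=.  (t=0,i=21, bit9=0)
  nb .#...: next=#  (t=1,i=16, bit8=1)
  nb ..###: next=#  (t=1,i=6, bit7=1)
  nb ..##.: next=#  (t=0,i=15, bit6=1)
  nb ..#.#: next=#  (t=0,i=23, bit5=1)
  nb ..#..: next=.  (t=2,i=1, bit4=0)
  nb ...##: next=#  (t=1,i=5, bit3=1)
  nb ...#.: next=.  (t=3,i=20, bit2=0)
  nb ....#: next=.  (t=1,i=20, bit1=0)
  nb .....: next=#  (t=1,i=18, bit0=1)
  bits 10000010110001111000000111101001 = 2194113001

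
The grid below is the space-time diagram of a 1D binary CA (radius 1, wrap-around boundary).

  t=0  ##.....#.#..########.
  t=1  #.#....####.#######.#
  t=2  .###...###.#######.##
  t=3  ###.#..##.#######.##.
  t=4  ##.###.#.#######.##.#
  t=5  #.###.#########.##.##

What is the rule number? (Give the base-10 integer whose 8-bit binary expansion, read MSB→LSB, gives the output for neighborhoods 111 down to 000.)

  [7] ### => #  t=0,i=13
  [6] ##. => .  t=0,i=1
  [5] #.# => #  t=0,i=8
  [4] #.. => #  t=0,i=2
  [3] .## => #  t=0,i=0
  [2] .#. => #  t=0,i=7
  [1] ..# => .  t=0,i=6
  [0] ... => .  t=0,i=3
  bits 10111100 = 188

188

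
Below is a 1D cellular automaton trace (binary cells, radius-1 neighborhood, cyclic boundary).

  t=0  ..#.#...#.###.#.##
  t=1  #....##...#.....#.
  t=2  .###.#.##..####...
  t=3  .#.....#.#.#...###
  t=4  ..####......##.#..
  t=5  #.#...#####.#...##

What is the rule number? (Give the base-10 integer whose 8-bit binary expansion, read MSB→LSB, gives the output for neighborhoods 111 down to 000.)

  [7] ### => .  t=0,i=11
  [6] ##. => .  t=0,i=12
  [5] #.# => .  t=0,i=3
  [4] #.. => #  t=0,i=0
  [3] .## => #  t=0,i=10
  [2] .#. => .  t=0,i=2
  [1] ..# => .  t=0,i=1
  [0] ... => #  t=0,i=6
  bits 00011001 = 25

25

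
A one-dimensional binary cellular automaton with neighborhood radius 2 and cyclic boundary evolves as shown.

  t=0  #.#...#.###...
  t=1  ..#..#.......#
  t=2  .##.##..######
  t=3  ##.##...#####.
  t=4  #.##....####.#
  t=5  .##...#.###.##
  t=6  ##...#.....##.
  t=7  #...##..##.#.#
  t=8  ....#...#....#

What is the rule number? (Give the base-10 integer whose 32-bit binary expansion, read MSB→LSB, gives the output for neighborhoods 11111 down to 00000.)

3360981207

  [31] ##### => #  t=2,i=10
  [30] ####. => #  t=2,i=12
  [29] ###.# => .  t=2,i=13
  [28] ###.. => .  t=0,i=10
  [27] ##.## => #  t=2,i=0
  [26] ##.#. => .  t=7,i=10
  [25] ##..# => .  t=2,i=6
  [24] ##... => .  t=0,i=11
  [23] #.### => .  t=0,i=8
  [22] #.##. => #  t=2,i=1
  [21] #.#.# => .  t=7,i=11
  [20] #.#.. => #  t=0,i=2
  [19] #..## => .  t=2,i=7
  [18] #..#. => #  t=1,i=1
  [17] #...# => .  t=0,i=4
  [16] #.... => .  t=1,i=7
  [15] .#### => #  t=2,i=9
  [14] .###. => .  t=0,i=9
  [13] .##.# => .  t=2,i=2
  [12] .##.. => .  t=2,i=5
  [11] .#.## => .  t=0,i=7
  [10] .#.#. => .  t=0,i=1
  [9] .#..# => .  t=1,i=0
  [8] .#... => .  t=0,i=3
  [7] ..### => #  t=2,i=8
  [6] ..##. => #  t=6,i=11
  [5] ..#.# => .  t=0,i=0
  [4] ..#.. => #  t=1,i=2
  [3] ...## => .  t=3,i=7
  [2] ...#. => #  t=0,i=5
  [1] ....# => #  t=1,i=11
  [0] ..... => #  t=1,i=8
  bits 11001000010101001000000011010111 = 3360981207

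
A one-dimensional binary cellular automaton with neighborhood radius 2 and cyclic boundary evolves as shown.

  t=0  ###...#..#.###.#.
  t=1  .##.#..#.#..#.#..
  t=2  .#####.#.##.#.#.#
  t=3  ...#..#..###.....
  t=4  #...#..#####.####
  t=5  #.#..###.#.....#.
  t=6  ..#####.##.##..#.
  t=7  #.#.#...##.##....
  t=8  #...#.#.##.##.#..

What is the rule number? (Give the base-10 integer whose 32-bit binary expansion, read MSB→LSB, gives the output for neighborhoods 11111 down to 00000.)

  nb #####: next=#  (t=2,i=3, bit31=1)
  nb ####.: next=.  (t=2,i=4, bit30=0)
  nb ###.#: next=.  (t=0,i=13, bit29=0)
  nb ###..: next=#  (t=0,i=2, bit28=1)
  nb ##.##: next=.  (t=4,i=12, bit27=0)
  nb ##.#.: next=#  (t=0,i=14, bit26=1)
  nb ##..#: next=.  (t=6,i=13, bit25=0)
  nb ##...: next=.  (t=0,i=3, bit24=0)
  nb #.###: next=.  (t=0,i=0, bit23=0)
  nb #.##.: next=#  (t=2,i=9, bit22=1)
  nb #.#.#: next=.  (t=0,i=15, bit21=0)
  nb #.#..: next=#  (t=1,i=4, bit20=1)
  nb #..##: next=#  (t=3,i=8, bit19=1)
  nb #..#.: next=.  (t=0,i=8, bit18=0)
  nb #...#: next=#  (t=0,i=4, bit17=1)
  nb #....: next=#  (t=3,i=13, bit16=1)
  nb .####: next=.  (t=2,i=2, bit15=0)
  nb .###.: next=#  (t=0,i=1, bit14=1)
  nb .##.#: next=#  (t=1,i=2, bit13=1)
  nb .##..: next=#  (t=6,i=12, bit12=1)
  nb .#.##: next=.  (t=0,i=10, bit11=0)
  nb .#.#.: next=.  (t=1,i=8, bit10=0)
  nb .#..#: next=#  (t=0,i=7, bit9=1)
  nb .#...: next=.  (t=1,i=15, bit8=0)
  nb ..###: next=#  (t=3,i=9, bit7=1)
  nb ..##.: next=#  (t=1,i=1, bit6=1)
  nb ..#.#: next=#  (t=0,i=9, bit5=1)
  nb ..#..: next=.  (t=0,i=6, bit4=0)
  nb ...##: next=.  (t=1,i=0, bit3=0)
  nb ...#.: next=.  (t=0,i=5, bit2=0)
  nb ....#: next=.  (t=3,i=1, bit1=0)
  nb .....: next=#  (t=3,i=0, bit0=1)
  bits 10010100010110110111001011100001 = 2489021153

2489021153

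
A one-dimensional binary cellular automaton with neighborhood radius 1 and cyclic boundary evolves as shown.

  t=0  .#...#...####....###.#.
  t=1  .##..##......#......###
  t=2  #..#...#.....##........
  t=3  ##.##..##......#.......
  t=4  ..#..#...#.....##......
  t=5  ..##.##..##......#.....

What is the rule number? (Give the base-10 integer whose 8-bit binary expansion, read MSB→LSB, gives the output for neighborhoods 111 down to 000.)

52

  nb ###: next=.  (t=0,i=10, bit7=0)
  nb ##.: next=.  (t=0,i=12, bit6=0)
  nb #.#: next=#  (t=0,i=20, bit5=1)
  nb #..: next=#  (t=0,i=2, bit4=1)
  nb .##: next=.  (t=0,i=9, bit3=0)
  nb .#.: next=#  (t=0,i=1, bit2=1)
  nb ..#: next=.  (t=0,i=0, bit1=0)
  nb ...: next=.  (t=0,i=3, bit0=0)
  bits 00110100 = 52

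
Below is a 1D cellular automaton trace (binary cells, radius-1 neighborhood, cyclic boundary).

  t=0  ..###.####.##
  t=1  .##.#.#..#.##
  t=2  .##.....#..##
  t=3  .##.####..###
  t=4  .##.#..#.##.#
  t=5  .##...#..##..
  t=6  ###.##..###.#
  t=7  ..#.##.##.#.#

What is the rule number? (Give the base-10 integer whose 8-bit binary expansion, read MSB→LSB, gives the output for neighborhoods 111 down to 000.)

75

  ### -> .   bit 7 = 0  t=0,i=3
  ##. -> #   bit 6 = 1  t=0,i=4
  #.# -> .   bit 5 = 0  t=0,i=5
  #.. -> .   bit 4 = 0  t=0,i=0
  .## -> #   bit 3 = 1  t=0,i=2
  .#. -> .   bit 2 = 0  t=1,i=4
  ..# -> #   bit 1 = 1  t=0,i=1
  ... -> #   bit 0 = 1  t=2,i=4
  bits 01001011 = 75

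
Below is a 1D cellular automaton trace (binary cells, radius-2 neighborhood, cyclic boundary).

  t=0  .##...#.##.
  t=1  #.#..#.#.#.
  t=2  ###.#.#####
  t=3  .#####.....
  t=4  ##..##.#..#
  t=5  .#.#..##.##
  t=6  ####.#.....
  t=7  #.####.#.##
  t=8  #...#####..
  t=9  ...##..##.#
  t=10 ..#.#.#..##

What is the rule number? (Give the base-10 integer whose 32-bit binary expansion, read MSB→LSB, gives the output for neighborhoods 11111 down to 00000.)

  [31] ##### => .  t=2,i=0
  [30] ####. => #  t=2,i=1
  [29] ###.# => #  t=2,i=2
  [28] ###.. => #  t=3,i=5
  [27] ##.## => .  t=5,i=8
  [26] ##.#. => #  t=2,i=3
  [25] ##..# => .  t=0,i=10
  [24] ##... => .  t=0,i=3
  [23] #.### => .  t=2,i=6
  [22] #.##. => .  t=0,i=8
  [21] #.#.# => #  t=1,i=0
  [20] #.#.. => #  t=1,i=2
  [19] #..## => #  t=0,i=0
  [18] #..#. => #  t=1,i=4
  [17] #...# => .  t=0,i=4
  [16] #.... => #  t=3,i=7
  [15] .#### => .  t=2,i=7
  [14] .###. => .  t=4,i=0
  [13] .##.# => .  t=4,i=5
  [12] .##.. => #  t=0,i=2
  [11] .#.## => #  t=0,i=7
  [10] .#.#. => #  t=1,i=1
  [9] .#..# => .  t=1,i=3
  [8] .#... => .  t=6,i=6
  [7] ..### => #  t=3,i=1
  [6] ..##. => .  t=0,i=1
  [5] ..#.# => .  t=0,i=6
  [4] ..#.. => .  t=8,i=0
  [3] ...## => #  t=3,i=0
  [2] ...#. => #  t=0,i=5
  [1] ....# => #  t=3,i=10
  [0] ..... => .  t=3,i=8
  bits 01110100001111010001110010001110 = 1950162062

1950162062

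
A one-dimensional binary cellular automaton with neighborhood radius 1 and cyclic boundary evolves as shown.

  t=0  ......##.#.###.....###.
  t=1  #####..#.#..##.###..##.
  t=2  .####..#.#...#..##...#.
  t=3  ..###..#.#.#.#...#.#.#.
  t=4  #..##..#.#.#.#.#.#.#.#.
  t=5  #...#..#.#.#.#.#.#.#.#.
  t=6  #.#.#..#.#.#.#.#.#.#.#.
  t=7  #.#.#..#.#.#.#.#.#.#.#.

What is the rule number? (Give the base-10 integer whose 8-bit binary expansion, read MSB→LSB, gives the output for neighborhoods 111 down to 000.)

  nb ###: next=#  (t=0,i=12, bit7=1)
  nb ##.: next=#  (t=0,i=7, bit6=1)
  nb #.#: next=.  (t=0,i=8, bit5=0)
  nb #..: next=.  (t=0,i=14, bit4=0)
  nb .##: next=.  (t=0,i=6, bit3=0)
  nb .#.: next=#  (t=0,i=9, bit2=1)
  nb ..#: next=.  (t=0,i=5, bit1=0)
  nb ...: next=#  (t=0,i=0, bit0=1)
  bits 11000101 = 197

197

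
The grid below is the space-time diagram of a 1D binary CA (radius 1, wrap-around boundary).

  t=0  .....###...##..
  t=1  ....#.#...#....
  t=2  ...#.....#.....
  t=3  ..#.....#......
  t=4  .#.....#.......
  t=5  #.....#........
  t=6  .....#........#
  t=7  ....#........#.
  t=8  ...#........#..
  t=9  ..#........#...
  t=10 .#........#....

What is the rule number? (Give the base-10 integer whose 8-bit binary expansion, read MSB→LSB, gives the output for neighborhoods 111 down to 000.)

130

  [7] ### => #  t=0,i=6
  [6] ##. => .  t=0,i=7
  [5] #.# => .  t=1,i=5
  [4] #.. => .  t=0,i=8
  [3] .## => .  t=0,i=5
  [2] .#. => .  t=1,i=4
  [1] ..# => #  t=0,i=4
  [0] ... => .  t=0,i=0
  bits 10000010 = 130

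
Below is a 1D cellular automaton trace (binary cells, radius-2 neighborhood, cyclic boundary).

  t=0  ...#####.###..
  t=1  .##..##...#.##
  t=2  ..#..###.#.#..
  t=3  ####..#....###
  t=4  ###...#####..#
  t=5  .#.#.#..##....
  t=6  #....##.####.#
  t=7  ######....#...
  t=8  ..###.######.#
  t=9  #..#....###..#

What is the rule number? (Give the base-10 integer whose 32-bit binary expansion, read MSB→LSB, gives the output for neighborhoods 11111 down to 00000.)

  ##### -> #   bit 31 = 1  t=0,i=5
  ####. -> #   bit 30 = 1  t=0,i=6
  ###.# -> .   bit 29 = 0  t=0,i=7
  ###.. -> .   bit 28 = 0  t=0,i=11
  ##.## -> .   bit 27 = 0  t=0,i=8
  ##.#. -> .   bit 26 = 0  t=2,i=8
  ##..# -> .   bit 25 = 0  t=1,i=3
  ##... -> #   bit 24 = 1  t=0,i=12
  #.### -> .   bit 23 = 0  t=0,i=9
  #.##. -> .   bit 22 = 0  t=1,i=1
  #.#.# -> .   bit 21 = 0  t=2,i=9
  #.#.. -> #   bit 20 = 1  t=2,i=11
  #..## -> .   bit 19 = 0  t=1,i=4
  #..#. -> .   bit 18 = 0  t=3,i=5
  #...# -> .   bit 17 = 0  t=1,i=8
  #.... -> #   bit 16 = 1  t=0,i=13
  .#### -> .   bit 15 = 0  t=0,i=4
  .###. -> #   bit 14 = 1  t=0,i=10
  .##.# -> .   bit 13 = 0  t=1,i=13
  .##.. -> #   bit 12 = 1  t=1,i=2
  .#.## -> #   bit 11 = 1  t=1,i=11
  .#.#. -> .   bit 10 = 0  t=2,i=10
  .#..# -> #   bit 9 = 1  t=2,i=3
  .#... -> #   bit 8 = 1  t=2,i=12
  ..### -> .   bit 7 = 0  t=0,i=3
  ..##. -> #   bit 6 = 1  t=1,i=5
  ..#.# -> .   bit 5 = 0  t=1,i=10
  ..#.. -> #   bit 4 = 1  t=2,i=2
  ...## -> #   bit 3 = 1  t=0,i=2
  ...#. -> #   bit 2 = 1  t=1,i=9
  ....# -> #   bit 1 = 1  t=0,i=1
  ..... -> .   bit 0 = 0  t=0,i=0
  bits 11000001000100010101101101011110 = 3239140190

3239140190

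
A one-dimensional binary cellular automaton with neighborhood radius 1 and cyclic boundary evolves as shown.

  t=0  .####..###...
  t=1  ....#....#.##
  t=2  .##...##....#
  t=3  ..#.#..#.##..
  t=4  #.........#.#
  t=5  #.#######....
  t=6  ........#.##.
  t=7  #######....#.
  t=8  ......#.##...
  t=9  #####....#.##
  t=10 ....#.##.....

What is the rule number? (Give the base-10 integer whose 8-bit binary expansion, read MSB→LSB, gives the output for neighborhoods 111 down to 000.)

  [7] ### => .  t=0,i=2
  [6] ##. => #  t=0,i=4
  [5] #.# => .  t=1,i=10
  [4] #.. => .  t=0,i=5
  [3] .## => .  t=0,i=1
  [2] .#. => .  t=1,i=4
  [1] ..# => .  t=0,i=0
  [0] ... => #  t=0,i=11
  bits 01000001 = 65

65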